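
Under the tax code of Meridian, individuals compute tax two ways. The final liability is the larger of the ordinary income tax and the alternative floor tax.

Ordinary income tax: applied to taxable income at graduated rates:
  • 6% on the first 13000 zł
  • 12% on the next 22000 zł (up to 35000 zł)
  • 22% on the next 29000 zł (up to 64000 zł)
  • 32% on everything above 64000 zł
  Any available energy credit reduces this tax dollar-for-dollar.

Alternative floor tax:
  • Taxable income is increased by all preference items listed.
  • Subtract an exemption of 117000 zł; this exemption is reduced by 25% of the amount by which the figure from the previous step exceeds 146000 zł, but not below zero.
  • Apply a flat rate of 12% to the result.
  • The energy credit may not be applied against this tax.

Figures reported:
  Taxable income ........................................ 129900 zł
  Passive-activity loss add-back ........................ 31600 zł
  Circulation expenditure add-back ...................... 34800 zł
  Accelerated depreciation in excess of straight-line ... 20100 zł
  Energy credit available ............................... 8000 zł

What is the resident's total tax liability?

22888 zł

Alternative floor tax:
  Adjusted income: 129900 zł + 31600 zł + 34800 zł + 20100 zł = 216400 zł
  Exemption: 117000 zł − 25% × (216400 zł − 146000 zł) = 117000 zł − 17600 zł = 99400 zł
  Base: 216400 zł − 99400 zł = 117000 zł
  117000 zł × 12% = 14040 zł

Ordinary income tax:
  13000 zł × 6% = 780 zł
  22000 zł × 12% = 2640 zł
  29000 zł × 22% = 6380 zł
  65900 zł × 32% = 21088 zł
  → 30888 zł
  Less energy credit 8000 zł → 22888 zł

22888 zł > 14040 zł, so the ordinary income tax governs.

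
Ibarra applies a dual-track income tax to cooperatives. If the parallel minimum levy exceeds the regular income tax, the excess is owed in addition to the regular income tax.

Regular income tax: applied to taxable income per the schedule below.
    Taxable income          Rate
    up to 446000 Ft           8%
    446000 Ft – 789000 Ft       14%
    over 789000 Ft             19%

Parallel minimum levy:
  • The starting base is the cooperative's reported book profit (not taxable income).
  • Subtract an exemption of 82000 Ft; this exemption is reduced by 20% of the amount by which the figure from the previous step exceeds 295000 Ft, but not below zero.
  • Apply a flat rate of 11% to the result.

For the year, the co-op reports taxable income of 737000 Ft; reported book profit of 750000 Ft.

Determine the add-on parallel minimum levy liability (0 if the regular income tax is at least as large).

Parallel minimum levy:
  Base (reported book profit): 750000 Ft
  Exemption: 20% × (750000 Ft − 295000 Ft) = 91000 Ft ≥ 82000 Ft, so the exemption is fully phased out
  Base: 750000 Ft − 0 Ft = 750000 Ft
  750000 Ft × 11% = 82500 Ft

Regular income tax:
  446000 Ft × 8% = 35680 Ft
  291000 Ft × 14% = 40740 Ft
  → 76420 Ft

Excess of parallel minimum levy over regular income tax: 82500 Ft − 76420 Ft = 6080 Ft.

6080 Ft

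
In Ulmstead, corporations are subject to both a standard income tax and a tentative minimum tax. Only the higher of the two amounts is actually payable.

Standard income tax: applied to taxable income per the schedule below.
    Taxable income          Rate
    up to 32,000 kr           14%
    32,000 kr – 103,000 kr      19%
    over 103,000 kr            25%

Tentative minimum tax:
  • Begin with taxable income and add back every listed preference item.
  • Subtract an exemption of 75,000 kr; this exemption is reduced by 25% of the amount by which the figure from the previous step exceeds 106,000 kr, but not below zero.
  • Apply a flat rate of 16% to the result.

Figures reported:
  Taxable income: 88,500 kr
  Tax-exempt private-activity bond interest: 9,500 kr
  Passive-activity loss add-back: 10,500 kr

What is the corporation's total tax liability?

15,215 kr

Standard income tax:
  32,000 kr × 14% = 4,480 kr
  56,500 kr × 19% = 10,735 kr
  → 15,215 kr

Tentative minimum tax:
  Adjusted income: 88,500 kr + 9,500 kr + 10,500 kr = 108,500 kr
  Exemption: 75,000 kr − 25% × (108,500 kr − 106,000 kr) = 75,000 kr − 625 kr = 74,375 kr
  Base: 108,500 kr − 74,375 kr = 34,125 kr
  34,125 kr × 16% = 5,460 kr

15,215 kr > 5,460 kr, so the standard income tax governs.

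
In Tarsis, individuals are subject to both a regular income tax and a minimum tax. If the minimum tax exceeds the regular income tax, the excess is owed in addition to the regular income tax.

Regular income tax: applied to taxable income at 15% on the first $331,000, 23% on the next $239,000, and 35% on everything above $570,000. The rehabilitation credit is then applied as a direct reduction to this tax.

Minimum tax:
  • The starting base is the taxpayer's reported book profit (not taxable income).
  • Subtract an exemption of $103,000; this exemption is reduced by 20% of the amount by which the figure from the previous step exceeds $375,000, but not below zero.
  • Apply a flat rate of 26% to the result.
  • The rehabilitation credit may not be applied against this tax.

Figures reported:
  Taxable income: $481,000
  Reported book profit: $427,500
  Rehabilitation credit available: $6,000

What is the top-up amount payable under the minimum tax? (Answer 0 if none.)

Minimum tax:
  Base (reported book profit): $427,500
  Exemption: $103,000 − 20% × ($427,500 − $375,000) = $103,000 − $10,500 = $92,500
  Base: $427,500 − $92,500 = $335,000
  $335,000 × 26% = $87,100

Regular income tax:
  $331,000 × 15% = $49,650
  $150,000 × 23% = $34,500
  → $84,150
  Less rehabilitation credit $6,000 → $78,150

Excess of minimum tax over regular income tax: $87,100 − $78,150 = $8,950.

$8,950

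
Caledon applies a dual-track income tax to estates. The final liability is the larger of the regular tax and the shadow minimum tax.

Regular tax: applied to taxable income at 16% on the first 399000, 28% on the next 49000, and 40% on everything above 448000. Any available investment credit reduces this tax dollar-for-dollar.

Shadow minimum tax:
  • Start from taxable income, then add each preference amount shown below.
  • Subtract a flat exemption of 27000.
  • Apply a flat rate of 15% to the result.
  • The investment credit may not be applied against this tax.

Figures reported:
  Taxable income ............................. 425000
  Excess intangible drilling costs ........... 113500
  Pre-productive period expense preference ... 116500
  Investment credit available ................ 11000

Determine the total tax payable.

94200

Regular tax:
  399000 × 16% = 63840
  26000 × 28% = 7280
  → 71120
  Less investment credit 11000 → 60120

Shadow minimum tax:
  Adjusted income: 425000 + 113500 + 116500 = 655000
  Less exemption 27000 → base 628000
  628000 × 15% = 94200

94200 > 60120, so the shadow minimum tax is the binding amount.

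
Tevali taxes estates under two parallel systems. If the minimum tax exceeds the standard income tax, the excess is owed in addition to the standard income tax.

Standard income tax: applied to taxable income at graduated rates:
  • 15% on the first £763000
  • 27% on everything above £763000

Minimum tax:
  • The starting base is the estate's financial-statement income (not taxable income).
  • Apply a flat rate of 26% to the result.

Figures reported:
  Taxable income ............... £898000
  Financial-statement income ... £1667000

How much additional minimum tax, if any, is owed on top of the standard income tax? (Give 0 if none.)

£282520

Standard income tax:
  £763000 × 15% = £114450
  £135000 × 27% = £36450
  → £150900

Minimum tax:
  Base (financial-statement income): £1667000
  £1667000 × 26% = £433420

Excess of minimum tax over standard income tax: £433420 − £150900 = £282520.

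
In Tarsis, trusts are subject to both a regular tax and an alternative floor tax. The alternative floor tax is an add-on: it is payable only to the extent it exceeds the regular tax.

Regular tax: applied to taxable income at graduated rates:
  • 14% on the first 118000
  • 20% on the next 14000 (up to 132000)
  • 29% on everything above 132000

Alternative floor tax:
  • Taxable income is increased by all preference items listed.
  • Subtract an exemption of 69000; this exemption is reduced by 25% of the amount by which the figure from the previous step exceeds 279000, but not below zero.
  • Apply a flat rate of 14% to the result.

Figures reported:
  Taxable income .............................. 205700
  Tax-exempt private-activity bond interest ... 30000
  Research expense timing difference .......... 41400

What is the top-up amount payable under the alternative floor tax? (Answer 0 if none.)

Regular tax:
  118000 × 14% = 16520
  14000 × 20% = 2800
  73700 × 29% = 21373
  → 40693

Alternative floor tax:
  Adjusted income: 205700 + 30000 + 41400 = 277100
  Exemption: 277100 ≤ 279000, so full 69000 applies
  Base: 277100 − 69000 = 208100
  208100 × 14% = 29134

29134 ≤ 40693, so no add-on is due.

0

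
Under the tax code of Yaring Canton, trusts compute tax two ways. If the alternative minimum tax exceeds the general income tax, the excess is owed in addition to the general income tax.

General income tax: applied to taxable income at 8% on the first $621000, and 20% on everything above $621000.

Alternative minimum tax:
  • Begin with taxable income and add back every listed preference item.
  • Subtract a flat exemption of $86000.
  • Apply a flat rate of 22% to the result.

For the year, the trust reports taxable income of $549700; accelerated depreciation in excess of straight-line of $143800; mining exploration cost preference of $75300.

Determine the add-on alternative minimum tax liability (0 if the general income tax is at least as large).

$106240

Alternative minimum tax:
  Adjusted income: $549700 + $143800 + $75300 = $768800
  Less exemption $86000 → base $682800
  $682800 × 22% = $150216

General income tax:
  $549700 × 8% = $43976

Excess of alternative minimum tax over general income tax: $150216 − $43976 = $106240.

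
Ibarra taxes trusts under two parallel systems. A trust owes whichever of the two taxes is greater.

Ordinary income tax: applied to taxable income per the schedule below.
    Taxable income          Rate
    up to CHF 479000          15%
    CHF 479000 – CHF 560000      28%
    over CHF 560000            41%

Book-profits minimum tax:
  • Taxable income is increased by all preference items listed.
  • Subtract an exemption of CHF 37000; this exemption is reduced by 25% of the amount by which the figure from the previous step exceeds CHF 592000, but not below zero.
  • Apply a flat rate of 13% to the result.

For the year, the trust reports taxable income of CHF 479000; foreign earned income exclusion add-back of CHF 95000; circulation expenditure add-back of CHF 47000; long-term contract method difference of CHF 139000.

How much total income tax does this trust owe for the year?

CHF 98800

Ordinary income tax:
  CHF 479000 × 15% = CHF 71850

Book-profits minimum tax:
  Adjusted income: CHF 479000 + CHF 95000 + CHF 47000 + CHF 139000 = CHF 760000
  Exemption: 25% × (CHF 760000 − CHF 592000) = CHF 42000 ≥ CHF 37000, so the exemption is fully phased out
  Base: CHF 760000 − CHF 0 = CHF 760000
  CHF 760000 × 13% = CHF 98800

CHF 98800 > CHF 71850, so the book-profits minimum tax is the binding amount.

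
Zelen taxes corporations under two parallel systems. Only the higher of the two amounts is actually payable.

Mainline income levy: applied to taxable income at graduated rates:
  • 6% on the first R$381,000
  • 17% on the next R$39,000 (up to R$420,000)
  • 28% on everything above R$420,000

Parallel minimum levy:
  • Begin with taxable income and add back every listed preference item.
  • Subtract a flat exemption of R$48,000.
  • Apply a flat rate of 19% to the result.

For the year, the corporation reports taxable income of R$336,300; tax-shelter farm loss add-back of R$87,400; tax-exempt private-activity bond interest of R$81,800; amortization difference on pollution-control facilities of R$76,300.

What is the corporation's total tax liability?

Parallel minimum levy:
  Adjusted income: R$336,300 + R$87,400 + R$81,800 + R$76,300 = R$581,800
  Less exemption R$48,000 → base R$533,800
  R$533,800 × 19% = R$101,422

Mainline income levy:
  R$336,300 × 6% = R$20,178

R$101,422 > R$20,178, so the parallel minimum levy is the binding amount.

R$101,422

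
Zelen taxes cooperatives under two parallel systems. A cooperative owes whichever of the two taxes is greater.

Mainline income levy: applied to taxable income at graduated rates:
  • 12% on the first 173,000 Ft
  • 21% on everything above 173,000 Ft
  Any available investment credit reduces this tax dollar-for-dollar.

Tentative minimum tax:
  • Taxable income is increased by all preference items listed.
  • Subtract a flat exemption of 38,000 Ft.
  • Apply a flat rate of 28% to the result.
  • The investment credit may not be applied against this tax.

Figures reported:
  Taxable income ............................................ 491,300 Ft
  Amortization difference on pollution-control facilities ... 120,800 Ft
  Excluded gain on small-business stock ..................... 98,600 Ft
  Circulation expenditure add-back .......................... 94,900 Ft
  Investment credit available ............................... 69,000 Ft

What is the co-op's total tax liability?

Tentative minimum tax:
  Adjusted income: 491,300 Ft + 120,800 Ft + 98,600 Ft + 94,900 Ft = 805,600 Ft
  Less exemption 38,000 Ft → base 767,600 Ft
  767,600 Ft × 28% = 214,928 Ft

Mainline income levy:
  173,000 Ft × 12% = 20,760 Ft
  318,300 Ft × 21% = 66,843 Ft
  → 87,603 Ft
  Less investment credit 69,000 Ft → 18,603 Ft

214,928 Ft > 18,603 Ft, so the tentative minimum tax is the binding amount.

214,928 Ft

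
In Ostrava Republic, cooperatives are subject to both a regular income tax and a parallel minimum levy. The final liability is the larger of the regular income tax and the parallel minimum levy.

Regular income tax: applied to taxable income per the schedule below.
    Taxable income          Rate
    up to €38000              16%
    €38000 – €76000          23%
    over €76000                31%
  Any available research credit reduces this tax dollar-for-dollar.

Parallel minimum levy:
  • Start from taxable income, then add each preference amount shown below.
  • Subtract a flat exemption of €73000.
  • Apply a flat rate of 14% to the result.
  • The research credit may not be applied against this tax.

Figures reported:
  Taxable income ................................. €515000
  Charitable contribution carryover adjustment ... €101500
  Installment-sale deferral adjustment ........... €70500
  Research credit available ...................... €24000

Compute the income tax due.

Parallel minimum levy:
  Adjusted income: €515000 + €101500 + €70500 = €687000
  Less exemption €73000 → base €614000
  €614000 × 14% = €85960

Regular income tax:
  €38000 × 16% = €6080
  €38000 × 23% = €8740
  €439000 × 31% = €136090
  → €150910
  Less research credit €24000 → €126910

€126910 > €85960, so the regular income tax governs.

€126910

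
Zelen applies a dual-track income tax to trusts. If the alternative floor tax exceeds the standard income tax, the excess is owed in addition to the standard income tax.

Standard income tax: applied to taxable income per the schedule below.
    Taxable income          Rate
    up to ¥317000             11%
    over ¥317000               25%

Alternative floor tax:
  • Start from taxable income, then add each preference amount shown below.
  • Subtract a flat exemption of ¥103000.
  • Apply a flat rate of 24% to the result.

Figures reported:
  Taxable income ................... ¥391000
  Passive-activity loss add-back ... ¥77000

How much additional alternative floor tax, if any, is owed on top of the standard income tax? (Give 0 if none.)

¥34230

Standard income tax:
  ¥317000 × 11% = ¥34870
  ¥74000 × 25% = ¥18500
  → ¥53370

Alternative floor tax:
  Adjusted income: ¥391000 + ¥77000 = ¥468000
  Less exemption ¥103000 → base ¥365000
  ¥365000 × 24% = ¥87600

Excess of alternative floor tax over standard income tax: ¥87600 − ¥53370 = ¥34230.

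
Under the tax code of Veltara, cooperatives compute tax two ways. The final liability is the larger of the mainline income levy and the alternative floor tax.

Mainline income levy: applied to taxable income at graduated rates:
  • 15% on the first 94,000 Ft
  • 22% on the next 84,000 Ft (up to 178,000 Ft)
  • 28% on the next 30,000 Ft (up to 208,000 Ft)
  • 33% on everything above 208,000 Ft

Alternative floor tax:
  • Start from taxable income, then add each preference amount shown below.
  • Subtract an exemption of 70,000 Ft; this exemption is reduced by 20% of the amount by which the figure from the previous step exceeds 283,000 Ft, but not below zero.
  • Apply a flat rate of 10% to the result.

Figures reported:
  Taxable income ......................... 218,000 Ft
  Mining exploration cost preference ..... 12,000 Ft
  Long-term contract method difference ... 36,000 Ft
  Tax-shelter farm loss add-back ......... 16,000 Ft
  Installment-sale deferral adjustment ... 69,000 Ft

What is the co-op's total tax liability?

44,280 Ft

Alternative floor tax:
  Adjusted income: 218,000 Ft + 12,000 Ft + 36,000 Ft + 16,000 Ft + 69,000 Ft = 351,000 Ft
  Exemption: 70,000 Ft − 20% × (351,000 Ft − 283,000 Ft) = 70,000 Ft − 13,600 Ft = 56,400 Ft
  Base: 351,000 Ft − 56,400 Ft = 294,600 Ft
  294,600 Ft × 10% = 29,460 Ft

Mainline income levy:
  94,000 Ft × 15% = 14,100 Ft
  84,000 Ft × 22% = 18,480 Ft
  30,000 Ft × 28% = 8,400 Ft
  10,000 Ft × 33% = 3,300 Ft
  → 44,280 Ft

44,280 Ft > 29,460 Ft, so the mainline income levy governs.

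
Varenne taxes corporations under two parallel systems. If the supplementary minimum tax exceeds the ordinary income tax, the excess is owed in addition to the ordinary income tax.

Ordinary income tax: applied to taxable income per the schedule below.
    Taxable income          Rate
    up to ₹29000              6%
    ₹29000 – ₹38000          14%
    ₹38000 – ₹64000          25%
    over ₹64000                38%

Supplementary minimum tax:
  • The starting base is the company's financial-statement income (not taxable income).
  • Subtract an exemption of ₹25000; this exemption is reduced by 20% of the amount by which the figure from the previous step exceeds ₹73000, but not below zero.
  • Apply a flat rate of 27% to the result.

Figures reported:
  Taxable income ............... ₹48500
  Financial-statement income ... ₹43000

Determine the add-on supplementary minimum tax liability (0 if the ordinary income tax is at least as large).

₹0

Supplementary minimum tax:
  Base (financial-statement income): ₹43000
  Exemption: ₹43000 ≤ ₹73000, so full ₹25000 applies
  Base: ₹43000 − ₹25000 = ₹18000
  ₹18000 × 27% = ₹4860

Ordinary income tax:
  ₹29000 × 6% = ₹1740
  ₹9000 × 14% = ₹1260
  ₹10500 × 25% = ₹2625
  → ₹5625

₹4860 ≤ ₹5625, so no add-on is due.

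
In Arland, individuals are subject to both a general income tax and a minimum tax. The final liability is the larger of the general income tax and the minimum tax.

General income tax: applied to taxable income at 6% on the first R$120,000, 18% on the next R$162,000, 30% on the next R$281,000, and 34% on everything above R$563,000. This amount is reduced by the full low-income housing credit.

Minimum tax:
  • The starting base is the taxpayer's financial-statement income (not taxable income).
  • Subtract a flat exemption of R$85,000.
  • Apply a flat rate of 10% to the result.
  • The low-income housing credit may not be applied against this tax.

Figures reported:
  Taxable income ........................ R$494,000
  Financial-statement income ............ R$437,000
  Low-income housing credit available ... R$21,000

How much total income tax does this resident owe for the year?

Minimum tax:
  Base (financial-statement income): R$437,000
  Less exemption R$85,000 → base R$352,000
  R$352,000 × 10% = R$35,200

General income tax:
  R$120,000 × 6% = R$7,200
  R$162,000 × 18% = R$29,160
  R$212,000 × 30% = R$63,600
  → R$99,960
  Less low-income housing credit R$21,000 → R$78,960

R$78,960 > R$35,200, so the general income tax governs.

R$78,960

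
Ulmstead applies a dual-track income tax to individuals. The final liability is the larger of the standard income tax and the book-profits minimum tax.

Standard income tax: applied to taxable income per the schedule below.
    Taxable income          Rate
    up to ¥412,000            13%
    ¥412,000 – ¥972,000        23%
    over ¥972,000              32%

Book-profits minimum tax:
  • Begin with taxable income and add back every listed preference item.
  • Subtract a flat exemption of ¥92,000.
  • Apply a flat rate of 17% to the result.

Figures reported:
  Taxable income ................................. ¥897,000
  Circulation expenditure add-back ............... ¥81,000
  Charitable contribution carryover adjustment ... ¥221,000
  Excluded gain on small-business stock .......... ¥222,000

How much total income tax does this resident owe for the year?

¥225,930

Standard income tax:
  ¥412,000 × 13% = ¥53,560
  ¥485,000 × 23% = ¥111,550
  → ¥165,110

Book-profits minimum tax:
  Adjusted income: ¥897,000 + ¥81,000 + ¥221,000 + ¥222,000 = ¥1,421,000
  Less exemption ¥92,000 → base ¥1,329,000
  ¥1,329,000 × 17% = ¥225,930

¥225,930 > ¥165,110, so the book-profits minimum tax is the binding amount.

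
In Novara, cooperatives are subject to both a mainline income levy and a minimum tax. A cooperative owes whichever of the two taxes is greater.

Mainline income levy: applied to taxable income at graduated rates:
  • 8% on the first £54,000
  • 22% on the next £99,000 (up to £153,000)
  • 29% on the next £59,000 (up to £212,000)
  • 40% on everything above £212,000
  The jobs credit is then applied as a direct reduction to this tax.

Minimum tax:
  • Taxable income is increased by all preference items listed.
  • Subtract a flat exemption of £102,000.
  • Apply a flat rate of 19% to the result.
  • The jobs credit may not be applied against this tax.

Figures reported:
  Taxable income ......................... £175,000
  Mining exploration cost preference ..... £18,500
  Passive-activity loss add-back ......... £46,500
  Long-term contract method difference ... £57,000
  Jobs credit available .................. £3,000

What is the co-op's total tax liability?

£37,050

Mainline income levy:
  £54,000 × 8% = £4,320
  £99,000 × 22% = £21,780
  £22,000 × 29% = £6,380
  → £32,480
  Less jobs credit £3,000 → £29,480

Minimum tax:
  Adjusted income: £175,000 + £18,500 + £46,500 + £57,000 = £297,000
  Less exemption £102,000 → base £195,000
  £195,000 × 19% = £37,050

£37,050 > £29,480, so the minimum tax is the binding amount.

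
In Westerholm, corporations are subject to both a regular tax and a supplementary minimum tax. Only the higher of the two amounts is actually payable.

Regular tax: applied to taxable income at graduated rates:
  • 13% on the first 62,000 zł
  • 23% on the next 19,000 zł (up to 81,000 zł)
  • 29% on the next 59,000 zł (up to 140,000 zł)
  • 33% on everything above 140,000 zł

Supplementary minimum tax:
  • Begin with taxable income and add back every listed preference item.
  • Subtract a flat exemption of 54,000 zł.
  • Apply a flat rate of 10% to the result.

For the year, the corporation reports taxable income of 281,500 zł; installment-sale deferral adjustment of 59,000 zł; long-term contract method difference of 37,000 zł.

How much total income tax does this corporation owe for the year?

76,235 zł

Regular tax:
  62,000 zł × 13% = 8,060 zł
  19,000 zł × 23% = 4,370 zł
  59,000 zł × 29% = 17,110 zł
  141,500 zł × 33% = 46,695 zł
  → 76,235 zł

Supplementary minimum tax:
  Adjusted income: 281,500 zł + 59,000 zł + 37,000 zł = 377,500 zł
  Less exemption 54,000 zł → base 323,500 zł
  323,500 zł × 10% = 32,350 zł

76,235 zł > 32,350 zł, so the regular tax governs.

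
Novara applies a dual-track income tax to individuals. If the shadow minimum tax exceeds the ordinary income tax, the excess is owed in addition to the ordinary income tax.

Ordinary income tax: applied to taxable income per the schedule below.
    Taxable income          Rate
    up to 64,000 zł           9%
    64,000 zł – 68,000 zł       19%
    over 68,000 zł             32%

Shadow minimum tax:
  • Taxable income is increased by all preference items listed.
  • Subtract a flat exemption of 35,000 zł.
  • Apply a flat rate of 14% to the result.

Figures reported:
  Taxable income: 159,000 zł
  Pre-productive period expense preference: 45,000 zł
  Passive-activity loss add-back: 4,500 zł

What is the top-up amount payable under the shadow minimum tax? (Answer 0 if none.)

Shadow minimum tax:
  Adjusted income: 159,000 zł + 45,000 zł + 4,500 zł = 208,500 zł
  Less exemption 35,000 zł → base 173,500 zł
  173,500 zł × 14% = 24,290 zł

Ordinary income tax:
  64,000 zł × 9% = 5,760 zł
  4,000 zł × 19% = 760 zł
  91,000 zł × 32% = 29,120 zł
  → 35,640 zł

24,290 zł ≤ 35,640 zł, so no add-on is due.

0 zł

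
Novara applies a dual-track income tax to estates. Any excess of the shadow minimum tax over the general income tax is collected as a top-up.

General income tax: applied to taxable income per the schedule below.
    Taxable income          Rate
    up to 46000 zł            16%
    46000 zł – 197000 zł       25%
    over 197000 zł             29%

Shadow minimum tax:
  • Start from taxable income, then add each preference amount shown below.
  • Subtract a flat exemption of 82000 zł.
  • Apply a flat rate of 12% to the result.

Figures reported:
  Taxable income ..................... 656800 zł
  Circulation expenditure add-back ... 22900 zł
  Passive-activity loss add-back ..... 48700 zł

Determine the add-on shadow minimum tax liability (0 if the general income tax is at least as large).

General income tax:
  46000 zł × 16% = 7360 zł
  151000 zł × 25% = 37750 zł
  459800 zł × 29% = 133342 zł
  → 178452 zł

Shadow minimum tax:
  Adjusted income: 656800 zł + 22900 zł + 48700 zł = 728400 zł
  Less exemption 82000 zł → base 646400 zł
  646400 zł × 12% = 77568 zł

77568 zł ≤ 178452 zł, so no add-on is due.

0 zł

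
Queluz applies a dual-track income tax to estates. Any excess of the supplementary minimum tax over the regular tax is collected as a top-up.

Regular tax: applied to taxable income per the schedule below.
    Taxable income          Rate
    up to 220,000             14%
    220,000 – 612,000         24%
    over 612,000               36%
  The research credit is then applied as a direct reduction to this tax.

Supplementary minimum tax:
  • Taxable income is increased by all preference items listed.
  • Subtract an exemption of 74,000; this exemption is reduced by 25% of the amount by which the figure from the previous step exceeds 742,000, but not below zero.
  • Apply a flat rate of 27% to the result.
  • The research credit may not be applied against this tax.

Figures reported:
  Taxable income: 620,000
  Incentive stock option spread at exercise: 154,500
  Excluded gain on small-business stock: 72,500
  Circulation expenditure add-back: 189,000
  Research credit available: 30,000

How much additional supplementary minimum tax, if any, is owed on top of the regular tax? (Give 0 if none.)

181,825

Supplementary minimum tax:
  Adjusted income: 620,000 + 154,500 + 72,500 + 189,000 = 1,036,000
  Exemption: 74,000 − 25% × (1,036,000 − 742,000) = 74,000 − 73,500 = 500
  Base: 1,036,000 − 500 = 1,035,500
  1,035,500 × 27% = 279,585

Regular tax:
  220,000 × 14% = 30,800
  392,000 × 24% = 94,080
  8,000 × 36% = 2,880
  → 127,760
  Less research credit 30,000 → 97,760

Excess of supplementary minimum tax over regular tax: 279,585 − 97,760 = 181,825.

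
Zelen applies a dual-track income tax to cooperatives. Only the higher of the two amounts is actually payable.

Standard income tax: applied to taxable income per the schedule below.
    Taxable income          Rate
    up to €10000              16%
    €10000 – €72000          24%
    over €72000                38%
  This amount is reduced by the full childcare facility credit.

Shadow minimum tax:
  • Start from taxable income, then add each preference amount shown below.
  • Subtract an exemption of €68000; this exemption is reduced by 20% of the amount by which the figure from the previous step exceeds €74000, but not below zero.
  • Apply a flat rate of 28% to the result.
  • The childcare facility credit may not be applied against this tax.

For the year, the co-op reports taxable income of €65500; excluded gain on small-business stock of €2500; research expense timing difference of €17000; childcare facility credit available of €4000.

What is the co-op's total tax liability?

€10920

Shadow minimum tax:
  Adjusted income: €65500 + €2500 + €17000 = €85000
  Exemption: €68000 − 20% × (€85000 − €74000) = €68000 − €2200 = €65800
  Base: €85000 − €65800 = €19200
  €19200 × 28% = €5376

Standard income tax:
  €10000 × 16% = €1600
  €55500 × 24% = €13320
  → €14920
  Less childcare facility credit €4000 → €10920

€10920 > €5376, so the standard income tax governs.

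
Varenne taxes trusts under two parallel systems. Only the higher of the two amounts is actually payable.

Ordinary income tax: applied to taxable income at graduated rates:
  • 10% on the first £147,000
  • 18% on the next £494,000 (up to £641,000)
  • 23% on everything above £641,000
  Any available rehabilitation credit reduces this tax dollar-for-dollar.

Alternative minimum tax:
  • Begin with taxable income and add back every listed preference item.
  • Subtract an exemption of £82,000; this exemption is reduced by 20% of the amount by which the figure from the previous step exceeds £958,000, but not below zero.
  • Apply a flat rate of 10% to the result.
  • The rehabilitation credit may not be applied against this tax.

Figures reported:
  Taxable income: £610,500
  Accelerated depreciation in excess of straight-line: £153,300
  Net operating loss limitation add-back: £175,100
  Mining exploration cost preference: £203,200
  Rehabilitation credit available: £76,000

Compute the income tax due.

£109,692

Alternative minimum tax:
  Adjusted income: £610,500 + £153,300 + £175,100 + £203,200 = £1,142,100
  Exemption: £82,000 − 20% × (£1,142,100 − £958,000) = £82,000 − £36,820 = £45,180
  Base: £1,142,100 − £45,180 = £1,096,920
  £1,096,920 × 10% = £109,692

Ordinary income tax:
  £147,000 × 10% = £14,700
  £463,500 × 18% = £83,430
  → £98,130
  Less rehabilitation credit £76,000 → £22,130

£109,692 > £22,130, so the alternative minimum tax is the binding amount.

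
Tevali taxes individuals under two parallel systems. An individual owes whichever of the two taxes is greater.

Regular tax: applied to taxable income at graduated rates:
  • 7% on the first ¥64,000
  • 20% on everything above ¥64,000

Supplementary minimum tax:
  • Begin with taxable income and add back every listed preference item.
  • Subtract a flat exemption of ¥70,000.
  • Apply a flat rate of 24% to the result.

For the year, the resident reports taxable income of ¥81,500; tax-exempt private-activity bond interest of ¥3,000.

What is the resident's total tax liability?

¥7,980

Regular tax:
  ¥64,000 × 7% = ¥4,480
  ¥17,500 × 20% = ¥3,500
  → ¥7,980

Supplementary minimum tax:
  Adjusted income: ¥81,500 + ¥3,000 = ¥84,500
  Less exemption ¥70,000 → base ¥14,500
  ¥14,500 × 24% = ¥3,480

¥7,980 > ¥3,480, so the regular tax governs.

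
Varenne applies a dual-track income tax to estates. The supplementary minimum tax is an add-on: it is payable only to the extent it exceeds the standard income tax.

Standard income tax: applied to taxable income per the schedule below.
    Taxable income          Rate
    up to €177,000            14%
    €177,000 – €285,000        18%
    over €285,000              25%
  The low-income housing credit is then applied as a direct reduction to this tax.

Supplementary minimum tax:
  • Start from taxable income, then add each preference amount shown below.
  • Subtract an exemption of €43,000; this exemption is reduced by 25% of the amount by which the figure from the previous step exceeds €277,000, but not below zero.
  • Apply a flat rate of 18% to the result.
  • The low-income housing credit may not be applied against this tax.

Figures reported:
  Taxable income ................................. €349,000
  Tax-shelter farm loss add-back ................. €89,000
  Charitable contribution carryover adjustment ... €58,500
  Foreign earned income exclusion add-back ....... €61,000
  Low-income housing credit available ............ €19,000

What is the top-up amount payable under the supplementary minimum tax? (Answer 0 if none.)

€59,130

Supplementary minimum tax:
  Adjusted income: €349,000 + €89,000 + €58,500 + €61,000 = €557,500
  Exemption: 25% × (€557,500 − €277,000) = €70,125 ≥ €43,000, so the exemption is fully phased out
  Base: €557,500 − €0 = €557,500
  €557,500 × 18% = €100,350

Standard income tax:
  €177,000 × 14% = €24,780
  €108,000 × 18% = €19,440
  €64,000 × 25% = €16,000
  → €60,220
  Less low-income housing credit €19,000 → €41,220

Excess of supplementary minimum tax over standard income tax: €100,350 − €41,220 = €59,130.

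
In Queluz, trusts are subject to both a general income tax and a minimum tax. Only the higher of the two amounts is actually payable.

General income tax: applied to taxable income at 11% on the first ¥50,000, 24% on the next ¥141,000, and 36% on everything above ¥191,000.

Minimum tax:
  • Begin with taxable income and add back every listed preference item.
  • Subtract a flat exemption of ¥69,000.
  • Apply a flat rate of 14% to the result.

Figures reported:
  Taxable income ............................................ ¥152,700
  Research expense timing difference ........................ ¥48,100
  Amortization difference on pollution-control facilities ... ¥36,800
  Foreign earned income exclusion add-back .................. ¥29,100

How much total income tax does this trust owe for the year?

Minimum tax:
  Adjusted income: ¥152,700 + ¥48,100 + ¥36,800 + ¥29,100 = ¥266,700
  Less exemption ¥69,000 → base ¥197,700
  ¥197,700 × 14% = ¥27,678

General income tax:
  ¥50,000 × 11% = ¥5,500
  ¥102,700 × 24% = ¥24,648
  → ¥30,148

¥30,148 > ¥27,678, so the general income tax governs.

¥30,148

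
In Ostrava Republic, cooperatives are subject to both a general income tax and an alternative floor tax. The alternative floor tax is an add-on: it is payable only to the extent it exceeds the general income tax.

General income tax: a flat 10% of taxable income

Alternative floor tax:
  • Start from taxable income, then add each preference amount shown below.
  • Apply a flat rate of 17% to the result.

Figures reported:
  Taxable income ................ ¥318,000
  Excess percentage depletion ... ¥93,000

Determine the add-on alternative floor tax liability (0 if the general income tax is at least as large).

General income tax:
  ¥318,000 × 10% = ¥31,800

Alternative floor tax:
  Adjusted income: ¥318,000 + ¥93,000 = ¥411,000
  ¥411,000 × 17% = ¥69,870

Excess of alternative floor tax over general income tax: ¥69,870 − ¥31,800 = ¥38,070.

¥38,070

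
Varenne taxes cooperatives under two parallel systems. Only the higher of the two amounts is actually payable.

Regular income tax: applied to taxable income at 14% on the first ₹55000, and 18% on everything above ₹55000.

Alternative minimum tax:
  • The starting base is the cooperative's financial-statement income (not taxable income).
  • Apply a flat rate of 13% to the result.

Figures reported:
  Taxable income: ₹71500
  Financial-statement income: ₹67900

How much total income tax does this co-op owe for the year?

Regular income tax:
  ₹55000 × 14% = ₹7700
  ₹16500 × 18% = ₹2970
  → ₹10670

Alternative minimum tax:
  Base (financial-statement income): ₹67900
  ₹67900 × 13% = ₹8827

₹10670 > ₹8827, so the regular income tax governs.

₹10670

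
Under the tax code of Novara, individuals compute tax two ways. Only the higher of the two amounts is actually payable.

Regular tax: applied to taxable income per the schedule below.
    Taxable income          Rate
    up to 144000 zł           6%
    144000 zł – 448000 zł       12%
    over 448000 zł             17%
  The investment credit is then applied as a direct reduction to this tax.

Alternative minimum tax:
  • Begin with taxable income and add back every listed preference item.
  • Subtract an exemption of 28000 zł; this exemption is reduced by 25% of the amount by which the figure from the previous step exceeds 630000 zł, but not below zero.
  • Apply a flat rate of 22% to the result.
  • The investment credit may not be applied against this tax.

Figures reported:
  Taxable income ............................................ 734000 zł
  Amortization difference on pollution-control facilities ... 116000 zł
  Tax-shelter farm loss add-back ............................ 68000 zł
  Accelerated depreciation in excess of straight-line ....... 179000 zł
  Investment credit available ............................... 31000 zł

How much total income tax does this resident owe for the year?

241340 zł

Alternative minimum tax:
  Adjusted income: 734000 zł + 116000 zł + 68000 zł + 179000 zł = 1097000 zł
  Exemption: 25% × (1097000 zł − 630000 zł) = 116750 zł ≥ 28000 zł, so the exemption is fully phased out
  Base: 1097000 zł − 0 zł = 1097000 zł
  1097000 zł × 22% = 241340 zł

Regular tax:
  144000 zł × 6% = 8640 zł
  304000 zł × 12% = 36480 zł
  286000 zł × 17% = 48620 zł
  → 93740 zł
  Less investment credit 31000 zł → 62740 zł

241340 zł > 62740 zł, so the alternative minimum tax is the binding amount.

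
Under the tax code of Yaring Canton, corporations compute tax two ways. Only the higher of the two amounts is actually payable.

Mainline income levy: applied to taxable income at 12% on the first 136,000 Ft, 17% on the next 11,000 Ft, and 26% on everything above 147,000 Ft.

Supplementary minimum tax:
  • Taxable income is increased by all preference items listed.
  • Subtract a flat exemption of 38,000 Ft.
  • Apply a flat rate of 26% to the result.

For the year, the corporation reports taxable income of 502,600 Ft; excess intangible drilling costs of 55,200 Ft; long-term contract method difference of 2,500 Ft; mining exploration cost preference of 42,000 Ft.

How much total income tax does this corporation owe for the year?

Supplementary minimum tax:
  Adjusted income: 502,600 Ft + 55,200 Ft + 2,500 Ft + 42,000 Ft = 602,300 Ft
  Less exemption 38,000 Ft → base 564,300 Ft
  564,300 Ft × 26% = 146,718 Ft

Mainline income levy:
  136,000 Ft × 12% = 16,320 Ft
  11,000 Ft × 17% = 1,870 Ft
  355,600 Ft × 26% = 92,456 Ft
  → 110,646 Ft

146,718 Ft > 110,646 Ft, so the supplementary minimum tax is the binding amount.

146,718 Ft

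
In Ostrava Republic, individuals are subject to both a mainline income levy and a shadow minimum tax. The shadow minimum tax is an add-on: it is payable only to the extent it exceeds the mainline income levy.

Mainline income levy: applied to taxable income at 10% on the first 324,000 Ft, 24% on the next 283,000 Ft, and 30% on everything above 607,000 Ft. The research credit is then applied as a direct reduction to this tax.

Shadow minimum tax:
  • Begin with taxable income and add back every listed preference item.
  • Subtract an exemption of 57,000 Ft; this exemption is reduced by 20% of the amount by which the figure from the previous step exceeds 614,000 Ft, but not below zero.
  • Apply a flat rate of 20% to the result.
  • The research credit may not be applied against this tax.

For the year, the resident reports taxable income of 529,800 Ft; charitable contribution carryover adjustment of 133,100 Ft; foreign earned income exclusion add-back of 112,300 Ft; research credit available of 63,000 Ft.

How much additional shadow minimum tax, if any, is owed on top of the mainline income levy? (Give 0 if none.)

131,296 Ft

Mainline income levy:
  324,000 Ft × 10% = 32,400 Ft
  205,800 Ft × 24% = 49,392 Ft
  → 81,792 Ft
  Less research credit 63,000 Ft → 18,792 Ft

Shadow minimum tax:
  Adjusted income: 529,800 Ft + 133,100 Ft + 112,300 Ft = 775,200 Ft
  Exemption: 57,000 Ft − 20% × (775,200 Ft − 614,000 Ft) = 57,000 Ft − 32,240 Ft = 24,760 Ft
  Base: 775,200 Ft − 24,760 Ft = 750,440 Ft
  750,440 Ft × 20% = 150,088 Ft

Excess of shadow minimum tax over mainline income levy: 150,088 Ft − 18,792 Ft = 131,296 Ft.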